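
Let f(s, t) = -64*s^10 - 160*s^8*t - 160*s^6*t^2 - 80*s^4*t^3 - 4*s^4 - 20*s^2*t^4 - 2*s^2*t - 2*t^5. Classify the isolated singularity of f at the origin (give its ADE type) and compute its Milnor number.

The Hessian of f at 0 has rank 0. Corank 2; j^3 = -2*s^2*t has shape L^2 M (L != M), so D-series; mu = 6 gives D_6.

Type D6, Milnor number mu = 6.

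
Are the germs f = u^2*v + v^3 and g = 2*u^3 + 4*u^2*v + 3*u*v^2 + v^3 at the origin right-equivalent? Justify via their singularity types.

The Hessian of f at 0 has rank 0. Corank 2; j^3 = v*(u^2 + v^2) splits into three distinct lines over C (the quadratic factor has nonzero discriminant), so D_4. The Hessian of g at 0 has rank 0. Corank 2; j^3 = (u + v)*(2*u^2 + 2*u*v + v^2) splits into three distinct lines over C (the quadratic factor has nonzero discriminant), so D_4. Both have type D_4, hence right-equivalent.

Yes.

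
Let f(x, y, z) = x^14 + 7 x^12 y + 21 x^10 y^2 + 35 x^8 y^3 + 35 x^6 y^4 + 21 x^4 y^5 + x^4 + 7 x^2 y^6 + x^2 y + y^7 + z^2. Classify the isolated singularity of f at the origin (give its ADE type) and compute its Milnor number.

The Hessian of f at 0 has rank 1. Corank 2; j^3 = x^2*y has shape L^2 M (L != M), so D-series; mu = 8 gives D_8.

Type D_8, Milnor number mu = 8.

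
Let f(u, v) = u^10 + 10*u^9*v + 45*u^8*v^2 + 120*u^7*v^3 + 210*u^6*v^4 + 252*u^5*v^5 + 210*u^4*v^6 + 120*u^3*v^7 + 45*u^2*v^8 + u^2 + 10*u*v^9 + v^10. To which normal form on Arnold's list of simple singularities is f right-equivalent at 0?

A_{9}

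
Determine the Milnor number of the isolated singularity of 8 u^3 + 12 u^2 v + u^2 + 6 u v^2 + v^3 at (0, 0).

2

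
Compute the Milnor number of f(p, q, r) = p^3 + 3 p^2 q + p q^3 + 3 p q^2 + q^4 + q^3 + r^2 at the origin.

7

The Hessian of f at 0 is [[0, 0, 0], [0, 0, 0], [0, 0, 2]] with rank 1, so corank 2. A Groebner basis of the Jacobian ideal J(f) in C{p,q,r} is {p^3 + 3*p^2*q + 6*p^2 + 12*p*q + 6*q^2, -3*p^2 + p*q^2 - 6*p*q - 3*q^2, 3*p^2 + 6*p*q + q^3 + 3*q^2, r}; counting standard monomials gives mu = 7. Corank 2; j^3 = (p + q)^3 is a perfect cube, so E-series; the 4-jet and mu = 7 give E_7.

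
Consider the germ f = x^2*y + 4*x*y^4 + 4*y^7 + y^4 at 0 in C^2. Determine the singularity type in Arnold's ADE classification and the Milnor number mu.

Type D_5, Milnor number mu = 5.

The Hessian of f at 0 has rank 0. Corank 2; j^3 = x^2*y has shape L^2 M (L != M), so D-series; mu = 5 gives D_5.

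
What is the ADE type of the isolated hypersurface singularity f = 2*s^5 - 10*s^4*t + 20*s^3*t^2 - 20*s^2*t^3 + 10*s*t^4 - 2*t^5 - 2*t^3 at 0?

E_{8}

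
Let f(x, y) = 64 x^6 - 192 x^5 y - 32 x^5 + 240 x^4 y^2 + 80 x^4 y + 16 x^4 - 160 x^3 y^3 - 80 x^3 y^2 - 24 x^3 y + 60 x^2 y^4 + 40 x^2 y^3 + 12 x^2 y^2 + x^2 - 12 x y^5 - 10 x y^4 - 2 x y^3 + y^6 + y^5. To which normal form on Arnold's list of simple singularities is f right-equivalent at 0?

The Hessian of f at 0 has rank 1. Corank 1: A-series; mu = 4 gives A_4.

A_{4}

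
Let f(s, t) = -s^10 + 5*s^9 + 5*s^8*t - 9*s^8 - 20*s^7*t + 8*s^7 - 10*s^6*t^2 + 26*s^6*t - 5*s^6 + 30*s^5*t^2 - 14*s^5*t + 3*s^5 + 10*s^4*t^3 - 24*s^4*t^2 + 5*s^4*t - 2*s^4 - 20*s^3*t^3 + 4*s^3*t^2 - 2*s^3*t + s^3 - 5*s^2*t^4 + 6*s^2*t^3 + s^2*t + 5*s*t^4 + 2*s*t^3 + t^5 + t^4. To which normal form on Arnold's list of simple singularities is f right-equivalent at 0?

The Hessian of f at 0 has rank 0. Corank 2; j^3 = s^2*(s + t) has shape L^2 M (L != M), so D-series; mu = 5 gives D_5.

D_5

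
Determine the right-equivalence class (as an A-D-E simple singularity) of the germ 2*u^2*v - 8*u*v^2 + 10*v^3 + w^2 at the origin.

D_{4}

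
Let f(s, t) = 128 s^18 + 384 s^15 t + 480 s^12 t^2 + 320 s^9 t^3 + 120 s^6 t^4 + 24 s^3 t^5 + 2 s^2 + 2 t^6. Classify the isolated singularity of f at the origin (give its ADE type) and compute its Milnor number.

The Hessian of f at 0 is [[4, 0], [0, 0]] with rank 1, so corank 1. A Groebner basis of the Jacobian ideal J(f) in C{s,t} is {t^5, s}; counting standard monomials gives mu = 5. Corank 1: A-series; mu = 5 gives A_5.

Type A_5, Milnor number mu = 5.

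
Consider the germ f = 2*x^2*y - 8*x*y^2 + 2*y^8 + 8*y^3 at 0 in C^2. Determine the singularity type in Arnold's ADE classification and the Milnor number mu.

Type D_9, Milnor number mu = 9.

The Hessian of f at 0 is [[0, 0], [0, 0]] with rank 0, so corank 2. A Groebner basis of the Jacobian ideal J(f) in C{x,y} is {x^2/8 + y^7 - y^2/2, x^3 - 8*y^3, x*y - 2*y^2}; counting standard monomials gives mu = 9. Corank 2; j^3 = 2*y*(x - 2*y)^2 has shape L^2 M (L != M), so D-series; mu = 9 gives D_9.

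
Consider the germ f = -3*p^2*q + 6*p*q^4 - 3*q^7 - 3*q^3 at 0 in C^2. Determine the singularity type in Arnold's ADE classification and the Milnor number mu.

The Hessian of f at 0 has rank 0. Corank 2; j^3 = -3*q*(p^2 + q^2) splits into three distinct lines over C (the quadratic factor has nonzero discriminant), so D_4.

Type D_{4}, Milnor number mu = 4.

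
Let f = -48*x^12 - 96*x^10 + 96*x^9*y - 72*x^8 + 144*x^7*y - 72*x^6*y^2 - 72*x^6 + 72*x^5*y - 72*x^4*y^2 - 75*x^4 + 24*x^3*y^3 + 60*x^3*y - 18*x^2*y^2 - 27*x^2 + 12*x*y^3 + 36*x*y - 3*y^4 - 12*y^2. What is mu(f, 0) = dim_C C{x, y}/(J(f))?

3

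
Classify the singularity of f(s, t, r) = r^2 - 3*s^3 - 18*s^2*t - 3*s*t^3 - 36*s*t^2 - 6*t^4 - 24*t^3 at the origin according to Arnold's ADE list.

The Hessian of f at 0 has rank 1. Corank 2; j^3 = -3*(s + 2*t)^3 is a perfect cube, so E-series; the 4-jet and mu = 7 give E_7.

E_7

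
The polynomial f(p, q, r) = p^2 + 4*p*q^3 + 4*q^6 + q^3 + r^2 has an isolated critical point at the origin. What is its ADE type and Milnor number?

The Hessian of f at 0 is [[2, 0, 0], [0, 0, 0], [0, 0, 2]] with rank 2, so corank 1. A Groebner basis of the Jacobian ideal J(f) in C{p,q,r} is {q^2, p, r}; counting standard monomials gives mu = 2. Corank 1: A-series; mu = 2 gives A_2.

Type A_2, Milnor number mu = 2.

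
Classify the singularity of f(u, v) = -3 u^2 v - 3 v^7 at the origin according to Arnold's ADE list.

The Hessian of f at 0 has rank 0. Corank 2; j^3 = -3*u^2*v has shape L^2 M (L != M), so D-series; mu = 8 gives D_8.

D8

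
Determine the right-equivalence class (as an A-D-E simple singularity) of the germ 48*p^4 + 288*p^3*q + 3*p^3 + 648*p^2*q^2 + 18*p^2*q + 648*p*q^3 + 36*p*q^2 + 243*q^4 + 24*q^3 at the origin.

E_{6}

The Hessian of f at 0 has rank 0. Corank 2; j^3 = 3*(p + 2*q)^3 is a perfect cube, so E-series; the 4-jet and mu = 6 give E_6.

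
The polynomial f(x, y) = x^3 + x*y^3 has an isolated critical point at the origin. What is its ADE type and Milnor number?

The Hessian of f at 0 has rank 0. Corank 2; j^3 = x^3 is a perfect cube, so E-series; the 4-jet and mu = 7 give E_7.

Type E_7, Milnor number mu = 7.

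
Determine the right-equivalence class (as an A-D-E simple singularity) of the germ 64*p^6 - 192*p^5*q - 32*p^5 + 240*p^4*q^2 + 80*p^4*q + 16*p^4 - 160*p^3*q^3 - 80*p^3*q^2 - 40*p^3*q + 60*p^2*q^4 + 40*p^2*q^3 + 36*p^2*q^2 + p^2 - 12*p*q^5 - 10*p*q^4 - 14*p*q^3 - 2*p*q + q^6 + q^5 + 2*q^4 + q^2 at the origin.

A_4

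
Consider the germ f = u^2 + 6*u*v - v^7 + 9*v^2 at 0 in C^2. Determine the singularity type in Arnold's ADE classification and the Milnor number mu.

Type A_{6}, Milnor number mu = 6.

The Hessian of f at 0 is [[2, 6], [6, 18]] with rank 1, so corank 1. A Groebner basis of the Jacobian ideal J(f) in C{u,v} is {v^6, u + 3*v}; counting standard monomials gives mu = 6. Corank 1: A-series; mu = 6 gives A_6.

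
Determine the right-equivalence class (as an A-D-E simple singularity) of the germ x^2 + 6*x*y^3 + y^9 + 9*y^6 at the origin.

A8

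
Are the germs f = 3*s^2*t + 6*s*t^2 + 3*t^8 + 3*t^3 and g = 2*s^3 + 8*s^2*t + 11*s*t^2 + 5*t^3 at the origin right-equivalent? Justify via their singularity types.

No.

The Hessian of f at 0 has rank 0. Corank 2; j^3 = 3*t*(s + t)^2 has shape L^2 M (L != M), so D-series; mu = 9 gives D_9. The Hessian of g at 0 has rank 0. Corank 2; j^3 = (s + t)*(2*s^2 + 6*s*t + 5*t^2) splits into three distinct lines over C (the quadratic factor has nonzero discriminant), so D_4. f is D_9 but g is D_4, hence not right-equivalent.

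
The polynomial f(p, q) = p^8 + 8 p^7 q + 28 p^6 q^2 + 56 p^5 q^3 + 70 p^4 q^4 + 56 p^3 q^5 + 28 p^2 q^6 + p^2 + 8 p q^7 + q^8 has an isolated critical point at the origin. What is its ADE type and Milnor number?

The Hessian of f at 0 has rank 1. Corank 1: A-series; mu = 7 gives A_7.

Type A7, Milnor number mu = 7.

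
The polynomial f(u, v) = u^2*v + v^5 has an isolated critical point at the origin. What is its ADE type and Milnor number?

Type D_{6}, Milnor number mu = 6.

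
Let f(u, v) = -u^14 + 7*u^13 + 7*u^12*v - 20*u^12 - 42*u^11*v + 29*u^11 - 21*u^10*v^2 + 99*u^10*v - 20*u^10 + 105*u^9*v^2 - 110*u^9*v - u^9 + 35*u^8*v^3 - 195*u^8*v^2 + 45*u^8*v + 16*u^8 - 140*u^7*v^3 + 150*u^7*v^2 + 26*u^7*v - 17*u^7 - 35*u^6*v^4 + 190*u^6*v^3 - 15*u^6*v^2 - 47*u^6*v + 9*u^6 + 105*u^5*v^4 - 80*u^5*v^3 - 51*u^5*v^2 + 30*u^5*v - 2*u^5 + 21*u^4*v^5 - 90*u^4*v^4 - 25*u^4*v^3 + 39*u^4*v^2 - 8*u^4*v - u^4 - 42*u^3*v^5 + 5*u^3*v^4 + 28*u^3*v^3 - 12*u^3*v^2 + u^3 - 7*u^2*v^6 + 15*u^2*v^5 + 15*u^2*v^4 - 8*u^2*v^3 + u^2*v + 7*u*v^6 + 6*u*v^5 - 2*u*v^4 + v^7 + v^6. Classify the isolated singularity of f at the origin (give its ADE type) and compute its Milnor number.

Type D_7, Milnor number mu = 7.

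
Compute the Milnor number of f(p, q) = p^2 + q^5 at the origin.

The Hessian of f at 0 has rank 1. Corank 1: A-series; mu = 4 gives A_4.

4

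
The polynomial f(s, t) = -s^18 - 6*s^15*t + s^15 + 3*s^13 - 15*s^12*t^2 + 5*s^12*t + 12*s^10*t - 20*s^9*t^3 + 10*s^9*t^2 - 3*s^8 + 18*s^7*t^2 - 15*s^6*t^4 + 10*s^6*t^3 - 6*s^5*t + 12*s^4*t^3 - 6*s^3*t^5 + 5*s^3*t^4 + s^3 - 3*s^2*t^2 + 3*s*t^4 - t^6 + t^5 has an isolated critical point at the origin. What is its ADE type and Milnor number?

Type E_8, Milnor number mu = 8.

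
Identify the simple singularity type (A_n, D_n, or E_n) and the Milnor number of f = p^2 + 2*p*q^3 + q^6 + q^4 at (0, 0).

The Hessian of f at 0 has rank 1. Corank 1: A-series; mu = 3 gives A_3.

Type A_3, Milnor number mu = 3.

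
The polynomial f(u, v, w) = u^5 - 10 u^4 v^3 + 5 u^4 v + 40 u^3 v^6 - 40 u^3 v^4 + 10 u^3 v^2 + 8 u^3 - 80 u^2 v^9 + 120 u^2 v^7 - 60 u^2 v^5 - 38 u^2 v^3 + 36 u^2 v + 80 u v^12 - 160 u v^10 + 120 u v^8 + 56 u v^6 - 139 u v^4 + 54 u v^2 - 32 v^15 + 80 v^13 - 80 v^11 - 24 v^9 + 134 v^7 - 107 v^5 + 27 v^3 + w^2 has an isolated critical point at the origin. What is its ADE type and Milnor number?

The Hessian of f at 0 has rank 1. Corank 2; j^3 = (2*u + 3*v)^3 is a perfect cube, so E-series; the 5-jet and mu = 8 give E_8.

Type E_8, Milnor number mu = 8.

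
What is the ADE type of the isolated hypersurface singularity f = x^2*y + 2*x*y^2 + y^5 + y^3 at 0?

D_{6}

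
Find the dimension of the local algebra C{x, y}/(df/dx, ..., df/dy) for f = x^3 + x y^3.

The Hessian of f at 0 has rank 0. Corank 2; j^3 = x^3 is a perfect cube, so E-series; the 4-jet and mu = 7 give E_7.

7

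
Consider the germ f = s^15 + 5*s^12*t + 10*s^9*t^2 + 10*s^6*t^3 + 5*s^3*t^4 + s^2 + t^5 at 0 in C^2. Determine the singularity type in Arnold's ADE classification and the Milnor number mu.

Type A4, Milnor number mu = 4.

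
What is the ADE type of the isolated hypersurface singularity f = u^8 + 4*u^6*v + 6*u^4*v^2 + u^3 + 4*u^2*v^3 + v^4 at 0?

E_{6}

The Hessian of f at 0 has rank 0. Corank 2; j^3 = u^3 is a perfect cube, so E-series; the 4-jet and mu = 6 give E_6.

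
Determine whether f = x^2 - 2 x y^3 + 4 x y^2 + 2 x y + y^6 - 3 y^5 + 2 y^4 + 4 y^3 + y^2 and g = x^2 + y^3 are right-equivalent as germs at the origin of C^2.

No.

The Hessian of f at 0 has rank 1. Corank 1: A-series; mu = 4 gives A_4. The Hessian of g at 0 has rank 1. Corank 1: A-series; mu = 2 gives A_2. f is A_4 but g is A_2, hence not right-equivalent.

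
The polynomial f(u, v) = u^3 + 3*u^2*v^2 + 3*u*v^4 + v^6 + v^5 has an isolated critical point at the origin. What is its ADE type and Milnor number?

The Hessian of f at 0 is [[0, 0], [0, 0]] with rank 0, so corank 2. A Groebner basis of the Jacobian ideal J(f) in C{u,v} is {v^4, u^3, u^2/2 + u*v^2}; counting standard monomials gives mu = 8. Corank 2; j^3 = u^3 is a perfect cube, so E-series; the 5-jet and mu = 8 give E_8.

Type E_{8}, Milnor number mu = 8.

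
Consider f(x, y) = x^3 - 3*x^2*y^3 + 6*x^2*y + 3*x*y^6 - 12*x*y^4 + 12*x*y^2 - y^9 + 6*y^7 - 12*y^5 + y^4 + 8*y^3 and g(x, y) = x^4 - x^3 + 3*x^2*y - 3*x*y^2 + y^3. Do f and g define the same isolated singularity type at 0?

Yes.

The Hessian of f at 0 has rank 0. Corank 2; j^3 = (x + 2*y)^3 is a perfect cube, so E-series; the 4-jet and mu = 6 give E_6. The Hessian of g at 0 has rank 0. Corank 2; j^3 = -(x - y)^3 is a perfect cube, so E-series; the 4-jet and mu = 6 give E_6. Both have type E_6, hence right-equivalent.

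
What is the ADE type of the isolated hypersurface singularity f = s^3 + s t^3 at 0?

E_7

The Hessian of f at 0 has rank 0. Corank 2; j^3 = s^3 is a perfect cube, so E-series; the 4-jet and mu = 7 give E_7.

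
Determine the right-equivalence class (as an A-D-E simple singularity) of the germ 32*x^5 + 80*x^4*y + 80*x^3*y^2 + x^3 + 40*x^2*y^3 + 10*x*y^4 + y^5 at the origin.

E8

The Hessian of f at 0 has rank 0. Corank 2; j^3 = x^3 is a perfect cube, so E-series; the 5-jet and mu = 8 give E_8.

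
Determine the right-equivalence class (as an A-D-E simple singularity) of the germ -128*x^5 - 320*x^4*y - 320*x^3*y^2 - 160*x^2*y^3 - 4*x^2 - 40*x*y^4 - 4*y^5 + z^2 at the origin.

The Hessian of f at 0 has rank 2. Corank 1: A-series; mu = 4 gives A_4.

A4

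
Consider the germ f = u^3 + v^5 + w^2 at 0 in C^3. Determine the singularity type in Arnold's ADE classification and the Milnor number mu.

Type E_{8}, Milnor number mu = 8.

The Hessian of f at 0 has rank 1. Corank 2; j^3 = u^3 is a perfect cube, so E-series; the 5-jet and mu = 8 give E_8.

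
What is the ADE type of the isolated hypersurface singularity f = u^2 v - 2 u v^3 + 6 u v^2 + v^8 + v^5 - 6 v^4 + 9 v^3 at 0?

D_{9}

The Hessian of f at 0 has rank 0. Corank 2; j^3 = v*(u + 3*v)^2 has shape L^2 M (L != M), so D-series; mu = 9 gives D_9.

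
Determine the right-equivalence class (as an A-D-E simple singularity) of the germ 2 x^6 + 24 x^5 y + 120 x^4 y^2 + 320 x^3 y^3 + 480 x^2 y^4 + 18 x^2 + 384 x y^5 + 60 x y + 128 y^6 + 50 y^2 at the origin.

The Hessian of f at 0 has rank 1. Corank 1: A-series; mu = 5 gives A_5.

A_{5}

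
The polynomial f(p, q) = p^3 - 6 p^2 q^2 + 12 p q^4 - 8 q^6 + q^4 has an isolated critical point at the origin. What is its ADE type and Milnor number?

The Hessian of f at 0 is [[0, 0], [0, 0]] with rank 0, so corank 2. A Groebner basis of the Jacobian ideal J(f) in C{p,q} is {p^3, p^2*q, -p^2/4 + p*q^2, q^3}; counting standard monomials gives mu = 6. Corank 2; j^3 = p^3 is a perfect cube, so E-series; the 4-jet and mu = 6 give E_6.

Type E_{6}, Milnor number mu = 6.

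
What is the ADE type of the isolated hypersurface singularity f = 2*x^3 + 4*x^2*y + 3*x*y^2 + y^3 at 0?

D_{4}

The Hessian of f at 0 has rank 0. Corank 2; j^3 = (x + y)*(2*x^2 + 2*x*y + y^2) splits into three distinct lines over C (the quadratic factor has nonzero discriminant), so D_4.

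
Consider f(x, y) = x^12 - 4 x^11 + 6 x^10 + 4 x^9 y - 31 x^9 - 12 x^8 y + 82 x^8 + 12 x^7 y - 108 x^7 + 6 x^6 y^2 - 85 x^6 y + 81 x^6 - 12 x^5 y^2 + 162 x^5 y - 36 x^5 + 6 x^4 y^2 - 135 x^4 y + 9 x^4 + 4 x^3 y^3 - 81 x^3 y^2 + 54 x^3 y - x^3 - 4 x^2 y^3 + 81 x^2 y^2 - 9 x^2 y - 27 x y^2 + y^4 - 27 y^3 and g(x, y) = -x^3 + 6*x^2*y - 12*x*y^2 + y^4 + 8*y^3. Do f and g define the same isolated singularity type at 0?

Yes.

The Hessian of f at 0 has rank 0. Corank 2; j^3 = -(x + 3*y)^3 is a perfect cube, so E-series; the 4-jet and mu = 6 give E_6. The Hessian of g at 0 has rank 0. Corank 2; j^3 = -(x - 2*y)^3 is a perfect cube, so E-series; the 4-jet and mu = 6 give E_6. Both have type E_6, hence right-equivalent.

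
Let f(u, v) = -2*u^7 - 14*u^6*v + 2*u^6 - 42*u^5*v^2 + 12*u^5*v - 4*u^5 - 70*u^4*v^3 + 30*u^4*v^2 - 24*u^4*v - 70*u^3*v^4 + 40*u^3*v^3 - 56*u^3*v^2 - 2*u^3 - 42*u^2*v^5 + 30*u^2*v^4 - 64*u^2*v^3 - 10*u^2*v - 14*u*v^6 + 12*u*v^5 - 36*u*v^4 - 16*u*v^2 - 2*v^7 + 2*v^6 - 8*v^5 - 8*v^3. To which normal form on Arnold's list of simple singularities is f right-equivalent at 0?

The Hessian of f at 0 is [[0, 0], [0, 0]] with rank 0, so corank 2. A Groebner basis of the Jacobian ideal J(f) in C{u,v} is {u^2 + 3*u*v + v^4 + 2*v^2, u^3 + 2*u^2 + 8*u*v + 8*v^3 + 8*v^2, u^2*v - 2*u^2/3 - 8*u*v/3 - 4*v^3 - 8*v^2/3, u^2/6 + u*v^2 + 2*u*v/3 + 2*v^3 + 2*v^2/3}; counting standard monomials gives mu = 7. Corank 2; j^3 = -2*(u + v)*(u + 2*v)^2 has shape L^2 M (L != M), so D-series; mu = 7 gives D_7.

D_7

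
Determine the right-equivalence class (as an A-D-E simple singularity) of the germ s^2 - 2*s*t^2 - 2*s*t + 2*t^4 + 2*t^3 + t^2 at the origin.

A_3

The Hessian of f at 0 has rank 1. Corank 1: A-series; mu = 3 gives A_3.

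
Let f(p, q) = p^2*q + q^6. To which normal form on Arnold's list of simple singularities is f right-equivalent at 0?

The Hessian of f at 0 has rank 0. Corank 2; j^3 = p^2*q has shape L^2 M (L != M), so D-series; mu = 7 gives D_7.

D_{7}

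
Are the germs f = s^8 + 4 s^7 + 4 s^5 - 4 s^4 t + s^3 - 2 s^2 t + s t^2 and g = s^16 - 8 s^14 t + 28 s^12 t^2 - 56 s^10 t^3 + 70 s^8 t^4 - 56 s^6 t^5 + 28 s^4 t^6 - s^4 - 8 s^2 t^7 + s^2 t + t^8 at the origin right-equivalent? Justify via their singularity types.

Yes.

The Hessian of f at 0 has rank 0. Corank 2; j^3 = s*(s - t)^2 has shape L^2 M (L != M), so D-series; mu = 9 gives D_9. The Hessian of g at 0 has rank 0. Corank 2; j^3 = s^2*t has shape L^2 M (L != M), so D-series; mu = 9 gives D_9. Both have type D_9, hence right-equivalent.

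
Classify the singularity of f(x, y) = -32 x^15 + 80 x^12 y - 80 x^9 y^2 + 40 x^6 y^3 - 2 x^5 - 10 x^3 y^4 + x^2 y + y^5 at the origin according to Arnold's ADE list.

The Hessian of f at 0 has rank 0. Corank 2; j^3 = x^2*y has shape L^2 M (L != M), so D-series; mu = 6 gives D_6.

D_6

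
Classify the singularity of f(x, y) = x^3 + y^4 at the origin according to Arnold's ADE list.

E6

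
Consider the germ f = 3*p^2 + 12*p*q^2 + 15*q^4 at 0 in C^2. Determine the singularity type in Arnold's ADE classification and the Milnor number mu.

The Hessian of f at 0 has rank 1. Corank 1: A-series; mu = 3 gives A_3.

Type A3, Milnor number mu = 3.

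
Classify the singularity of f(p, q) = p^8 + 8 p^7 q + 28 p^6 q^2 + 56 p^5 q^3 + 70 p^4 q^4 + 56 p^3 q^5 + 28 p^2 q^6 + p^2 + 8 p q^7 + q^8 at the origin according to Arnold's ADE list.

The Hessian of f at 0 has rank 1. Corank 1: A-series; mu = 7 gives A_7.

A_7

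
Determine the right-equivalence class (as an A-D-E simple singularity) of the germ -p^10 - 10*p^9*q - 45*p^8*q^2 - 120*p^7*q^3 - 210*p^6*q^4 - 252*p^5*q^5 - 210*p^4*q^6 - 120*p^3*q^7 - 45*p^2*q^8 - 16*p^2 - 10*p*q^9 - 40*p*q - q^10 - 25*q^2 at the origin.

The Hessian of f at 0 is [[-32, -40], [-40, -50]] with rank 1, so corank 1. A Groebner basis of the Jacobian ideal J(f) in C{p,q} is {q^9, p + 5*q/4}; counting standard monomials gives mu = 9. Corank 1: A-series; mu = 9 gives A_9.

A_9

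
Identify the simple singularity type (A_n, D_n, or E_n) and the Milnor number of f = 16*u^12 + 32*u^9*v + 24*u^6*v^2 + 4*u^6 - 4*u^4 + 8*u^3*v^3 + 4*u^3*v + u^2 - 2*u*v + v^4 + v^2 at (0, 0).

Type A3, Milnor number mu = 3.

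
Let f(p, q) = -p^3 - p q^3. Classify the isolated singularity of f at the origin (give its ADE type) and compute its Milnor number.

The Hessian of f at 0 has rank 0. Corank 2; j^3 = -p^3 is a perfect cube, so E-series; the 4-jet and mu = 7 give E_7.

Type E7, Milnor number mu = 7.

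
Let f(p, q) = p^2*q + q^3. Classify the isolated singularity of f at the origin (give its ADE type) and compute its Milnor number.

The Hessian of f at 0 is [[0, 0], [0, 0]] with rank 0, so corank 2. A Groebner basis of the Jacobian ideal J(f) in C{p,q} is {q^3, p^2 + 3*q^2, p*q}; counting standard monomials gives mu = 4. Corank 2; j^3 = q*(p^2 + q^2) splits into three distinct lines over C (the quadratic factor has nonzero discriminant), so D_4.

Type D_{4}, Milnor number mu = 4.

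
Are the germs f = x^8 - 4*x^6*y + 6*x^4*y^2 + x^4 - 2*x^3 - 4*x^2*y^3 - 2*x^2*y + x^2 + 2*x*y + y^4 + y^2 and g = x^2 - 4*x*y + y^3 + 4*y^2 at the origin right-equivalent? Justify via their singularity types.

No.

The Hessian of f at 0 is [[2, 2], [2, 2]] with rank 1, so corank 1. A Groebner basis of the Jacobian ideal J(f) in C{x,y} is {x^2 - x - y, x*y + x + y, -x + y^2 - y}; counting standard monomials gives mu = 3. Corank 1: A-series; mu = 3 gives A_3. The Hessian of g at 0 is [[2, -4], [-4, 8]] with rank 1, so corank 1. A Groebner basis of the Jacobian ideal J(g) in C{x,y} is {y^2, x - 2*y}; counting standard monomials gives mu = 2. Corank 1: A-series; mu = 2 gives A_2. f is A_3 but g is A_2, hence not right-equivalent.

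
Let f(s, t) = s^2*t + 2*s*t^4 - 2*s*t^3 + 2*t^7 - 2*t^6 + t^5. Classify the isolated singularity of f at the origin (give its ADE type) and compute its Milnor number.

The Hessian of f at 0 is [[0, 0], [0, 0]] with rank 0, so corank 2. A Groebner basis of the Jacobian ideal J(f) in C{s,t} is {-s^2/6 + s*t^3 + 4*s*t^2/3 + 7*s*t/6 - 7*t^3/6, s*t + t^4 - t^3, s^3 + s^2/6 - s*t^2/3 - s*t/6 + t^3/6, s^2*t - s^2/3 + 5*s*t^2/3 + 4*s*t/3 - 4*t^3/3}; counting standard monomials gives mu = 8. Corank 2; j^3 = s^2*t has shape L^2 M (L != M), so D-series; mu = 8 gives D_8.

Type D8, Milnor number mu = 8.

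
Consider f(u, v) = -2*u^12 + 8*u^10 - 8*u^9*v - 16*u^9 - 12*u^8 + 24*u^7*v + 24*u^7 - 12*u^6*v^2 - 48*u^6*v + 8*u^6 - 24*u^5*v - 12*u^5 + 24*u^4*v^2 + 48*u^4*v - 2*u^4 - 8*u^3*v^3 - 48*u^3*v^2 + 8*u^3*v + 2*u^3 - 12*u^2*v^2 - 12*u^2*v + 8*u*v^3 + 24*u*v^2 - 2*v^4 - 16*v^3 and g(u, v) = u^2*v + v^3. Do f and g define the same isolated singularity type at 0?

The Hessian of f at 0 has rank 0. Corank 2; j^3 = 2*(u - 2*v)^3 is a perfect cube, so E-series; the 4-jet and mu = 6 give E_6. The Hessian of g at 0 has rank 0. Corank 2; j^3 = v*(u^2 + v^2) splits into three distinct lines over C (the quadratic factor has nonzero discriminant), so D_4. f is E_6 but g is D_4, hence not right-equivalent.

No.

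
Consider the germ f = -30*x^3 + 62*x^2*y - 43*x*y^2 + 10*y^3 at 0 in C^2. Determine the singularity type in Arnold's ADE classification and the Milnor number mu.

The Hessian of f at 0 is [[0, 0], [0, 0]] with rank 0, so corank 2. A Groebner basis of the Jacobian ideal J(f) in C{x,y} is {y^3, x^2 - 11*y^2/26, x*y - 17*y^2/26}; counting standard monomials gives mu = 4. Corank 2; j^3 = -(3*x - 2*y)*(10*x^2 - 14*x*y + 5*y^2) splits into three distinct lines over C (the quadratic factor has nonzero discriminant), so D_4.

Type D_{4}, Milnor number mu = 4.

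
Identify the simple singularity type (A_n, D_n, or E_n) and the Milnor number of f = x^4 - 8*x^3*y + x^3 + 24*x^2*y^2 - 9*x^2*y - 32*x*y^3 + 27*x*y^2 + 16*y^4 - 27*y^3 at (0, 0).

Type E_{6}, Milnor number mu = 6.

The Hessian of f at 0 has rank 0. Corank 2; j^3 = (x - 3*y)^3 is a perfect cube, so E-series; the 4-jet and mu = 6 give E_6.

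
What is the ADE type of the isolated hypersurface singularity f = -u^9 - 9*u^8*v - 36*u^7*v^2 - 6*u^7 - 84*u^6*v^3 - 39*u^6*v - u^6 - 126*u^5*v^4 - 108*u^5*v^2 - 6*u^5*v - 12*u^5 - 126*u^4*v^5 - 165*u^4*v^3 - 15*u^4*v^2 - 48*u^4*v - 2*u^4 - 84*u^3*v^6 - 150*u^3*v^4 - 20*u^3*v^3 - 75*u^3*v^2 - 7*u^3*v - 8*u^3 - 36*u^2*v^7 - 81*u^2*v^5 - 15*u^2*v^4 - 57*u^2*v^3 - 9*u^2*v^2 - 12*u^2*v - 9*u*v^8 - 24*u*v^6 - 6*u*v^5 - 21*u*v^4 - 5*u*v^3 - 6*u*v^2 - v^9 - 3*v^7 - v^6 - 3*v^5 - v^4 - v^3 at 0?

The Hessian of f at 0 has rank 0. Corank 2; j^3 = -(2*u + v)^3 is a perfect cube, so E-series; the 4-jet and mu = 7 give E_7.

E_{7}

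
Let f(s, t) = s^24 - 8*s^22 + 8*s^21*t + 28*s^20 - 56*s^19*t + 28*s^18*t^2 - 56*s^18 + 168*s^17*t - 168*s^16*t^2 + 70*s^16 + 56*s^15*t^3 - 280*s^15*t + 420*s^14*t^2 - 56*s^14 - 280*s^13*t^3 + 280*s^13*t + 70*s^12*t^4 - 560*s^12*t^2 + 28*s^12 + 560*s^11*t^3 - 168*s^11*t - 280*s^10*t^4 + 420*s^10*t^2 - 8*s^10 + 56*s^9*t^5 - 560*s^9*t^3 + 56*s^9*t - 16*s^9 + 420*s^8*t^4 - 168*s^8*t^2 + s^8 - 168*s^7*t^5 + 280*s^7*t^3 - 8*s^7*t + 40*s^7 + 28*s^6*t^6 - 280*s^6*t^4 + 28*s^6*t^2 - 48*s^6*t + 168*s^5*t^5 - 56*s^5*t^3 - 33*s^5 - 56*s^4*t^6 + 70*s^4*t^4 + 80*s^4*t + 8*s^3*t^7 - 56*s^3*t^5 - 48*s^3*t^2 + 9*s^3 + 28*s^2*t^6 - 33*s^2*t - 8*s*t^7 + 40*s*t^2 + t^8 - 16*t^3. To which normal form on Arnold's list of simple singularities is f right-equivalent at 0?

The Hessian of f at 0 has rank 0. Corank 2; j^3 = (s - t)*(3*s - 4*t)^2 has shape L^2 M (L != M), so D-series; mu = 9 gives D_9.

D9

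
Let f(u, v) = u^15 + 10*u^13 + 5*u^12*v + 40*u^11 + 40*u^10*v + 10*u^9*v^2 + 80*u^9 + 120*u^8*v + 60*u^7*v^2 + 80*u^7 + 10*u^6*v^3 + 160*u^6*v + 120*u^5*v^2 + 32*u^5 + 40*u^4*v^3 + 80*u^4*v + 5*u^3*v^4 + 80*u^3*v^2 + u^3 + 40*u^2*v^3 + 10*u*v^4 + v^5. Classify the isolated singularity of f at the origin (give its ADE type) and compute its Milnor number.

Type E8, Milnor number mu = 8.

The Hessian of f at 0 has rank 0. Corank 2; j^3 = u^3 is a perfect cube, so E-series; the 5-jet and mu = 8 give E_8.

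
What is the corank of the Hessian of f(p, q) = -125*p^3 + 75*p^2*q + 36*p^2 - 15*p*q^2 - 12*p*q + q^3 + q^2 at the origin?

1

Hessian at 0 has rank 1.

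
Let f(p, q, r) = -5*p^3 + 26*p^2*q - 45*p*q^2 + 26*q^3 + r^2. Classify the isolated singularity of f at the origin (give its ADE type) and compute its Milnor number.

Type D4, Milnor number mu = 4.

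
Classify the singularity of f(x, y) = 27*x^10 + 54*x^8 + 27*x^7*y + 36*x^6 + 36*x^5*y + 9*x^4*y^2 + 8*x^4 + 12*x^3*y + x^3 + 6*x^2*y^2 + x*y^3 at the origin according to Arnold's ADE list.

The Hessian of f at 0 is [[0, 0], [0, 0]] with rank 0, so corank 2. A Groebner basis of the Jacobian ideal J(f) in C{x,y} is {3*x^2/4 + y^4 + y^3/4, x^3, x^2*y - x^2/4 - y^3/12, x^2 + x*y^2 + y^3/3}; counting standard monomials gives mu = 7. Corank 2; j^3 = x^3 is a perfect cube, so E-series; the 4-jet and mu = 7 give E_7.

E_7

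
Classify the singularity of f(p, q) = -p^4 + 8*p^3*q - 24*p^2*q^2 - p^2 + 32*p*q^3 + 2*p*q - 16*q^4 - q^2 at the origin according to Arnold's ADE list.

The Hessian of f at 0 has rank 1. Corank 1: A-series; mu = 3 gives A_3.

A_3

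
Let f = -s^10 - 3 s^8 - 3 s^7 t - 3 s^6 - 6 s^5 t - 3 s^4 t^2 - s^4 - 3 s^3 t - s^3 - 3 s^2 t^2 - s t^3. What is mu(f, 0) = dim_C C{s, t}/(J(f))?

The Hessian of f at 0 is [[0, 0], [0, 0]] with rank 0, so corank 2. A Groebner basis of the Jacobian ideal J(f) in C{s,t} is {3*s^2 + t^4 + t^3, s^3, s^2*t - s^2 - t^3/3, 2*s^2 + s*t^2 + 2*t^3/3}; counting standard monomials gives mu = 7. Corank 2; j^3 = -s^3 is a perfect cube, so E-series; the 4-jet and mu = 7 give E_7.

7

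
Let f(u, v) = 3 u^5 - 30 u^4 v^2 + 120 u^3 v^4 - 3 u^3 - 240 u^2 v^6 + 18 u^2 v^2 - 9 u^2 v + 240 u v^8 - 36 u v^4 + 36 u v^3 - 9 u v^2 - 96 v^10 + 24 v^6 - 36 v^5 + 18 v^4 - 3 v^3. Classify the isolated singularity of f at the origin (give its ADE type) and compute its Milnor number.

The Hessian of f at 0 has rank 0. Corank 2; j^3 = -3*(u + v)^3 is a perfect cube, so E-series; the 5-jet and mu = 8 give E_8.

Type E8, Milnor number mu = 8.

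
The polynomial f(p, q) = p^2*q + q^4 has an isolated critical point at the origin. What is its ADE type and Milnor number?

The Hessian of f at 0 is [[0, 0], [0, 0]] with rank 0, so corank 2. A Groebner basis of the Jacobian ideal J(f) in C{p,q} is {p^3, p^2/4 + q^3, p*q}; counting standard monomials gives mu = 5. Corank 2; j^3 = p^2*q has shape L^2 M (L != M), so D-series; mu = 5 gives D_5.

Type D_{5}, Milnor number mu = 5.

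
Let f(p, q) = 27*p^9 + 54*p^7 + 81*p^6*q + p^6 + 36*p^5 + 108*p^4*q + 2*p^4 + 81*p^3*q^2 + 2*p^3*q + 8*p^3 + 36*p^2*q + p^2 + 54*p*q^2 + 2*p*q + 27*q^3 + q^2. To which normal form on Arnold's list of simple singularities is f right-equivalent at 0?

The Hessian of f at 0 is [[2, 2], [2, 2]] with rank 1, so corank 1. A Groebner basis of the Jacobian ideal J(f) in C{p,q} is {q^2, p + q}; counting standard monomials gives mu = 2. Corank 1: A-series; mu = 2 gives A_2.

A_{2}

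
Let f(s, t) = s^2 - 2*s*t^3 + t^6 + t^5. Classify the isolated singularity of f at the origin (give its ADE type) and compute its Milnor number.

The Hessian of f at 0 has rank 1. Corank 1: A-series; mu = 4 gives A_4.

Type A4, Milnor number mu = 4.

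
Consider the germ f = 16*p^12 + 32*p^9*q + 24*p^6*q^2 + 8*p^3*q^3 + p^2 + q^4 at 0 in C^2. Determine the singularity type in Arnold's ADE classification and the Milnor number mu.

Type A_{3}, Milnor number mu = 3.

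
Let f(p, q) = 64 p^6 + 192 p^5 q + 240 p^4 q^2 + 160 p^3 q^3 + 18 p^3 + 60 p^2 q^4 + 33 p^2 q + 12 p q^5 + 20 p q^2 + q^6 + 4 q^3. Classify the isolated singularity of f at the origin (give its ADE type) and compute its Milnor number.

The Hessian of f at 0 is [[0, 0], [0, 0]] with rank 0, so corank 2. A Groebner basis of the Jacobian ideal J(f) in C{p,q} is {-243*p*q/4 + q^5 - 81*q^2/2, p*q^2 + 2*q^3/3, p^2 + 7*p*q/6 + q^2/3}; counting standard monomials gives mu = 7. Corank 2; j^3 = (2*p + q)*(3*p + 2*q)^2 has shape L^2 M (L != M), so D-series; mu = 7 gives D_7.

Type D_7, Milnor number mu = 7.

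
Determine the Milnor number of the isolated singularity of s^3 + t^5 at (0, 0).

8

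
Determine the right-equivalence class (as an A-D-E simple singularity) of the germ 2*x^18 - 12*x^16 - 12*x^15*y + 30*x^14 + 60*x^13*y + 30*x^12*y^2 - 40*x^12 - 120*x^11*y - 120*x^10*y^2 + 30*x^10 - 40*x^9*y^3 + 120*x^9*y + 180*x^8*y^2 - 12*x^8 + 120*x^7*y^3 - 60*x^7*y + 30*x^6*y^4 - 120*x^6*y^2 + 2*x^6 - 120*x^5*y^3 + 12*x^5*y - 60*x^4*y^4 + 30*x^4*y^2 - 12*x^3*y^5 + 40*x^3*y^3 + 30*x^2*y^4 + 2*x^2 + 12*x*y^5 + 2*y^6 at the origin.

The Hessian of f at 0 has rank 1. Corank 1: A-series; mu = 5 gives A_5.

A_{5}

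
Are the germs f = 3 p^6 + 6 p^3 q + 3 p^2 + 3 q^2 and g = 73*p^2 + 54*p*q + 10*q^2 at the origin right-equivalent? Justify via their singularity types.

Yes.

The Hessian of f at 0 has rank 2. Corank 0: nondegenerate Morse point, so A_1. The Hessian of g at 0 has rank 2. Corank 0: nondegenerate Morse point, so A_1. Both have type A_1, hence right-equivalent.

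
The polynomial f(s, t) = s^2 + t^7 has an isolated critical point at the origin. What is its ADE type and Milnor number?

Type A_{6}, Milnor number mu = 6.

The Hessian of f at 0 has rank 1. Corank 1: A-series; mu = 6 gives A_6.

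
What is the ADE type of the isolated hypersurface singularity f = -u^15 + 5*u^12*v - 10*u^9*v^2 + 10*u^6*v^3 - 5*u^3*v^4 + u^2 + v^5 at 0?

A4

The Hessian of f at 0 is [[2, 0], [0, 0]] with rank 1, so corank 1. A Groebner basis of the Jacobian ideal J(f) in C{u,v} is {v^4, u}; counting standard monomials gives mu = 4. Corank 1: A-series; mu = 4 gives A_4.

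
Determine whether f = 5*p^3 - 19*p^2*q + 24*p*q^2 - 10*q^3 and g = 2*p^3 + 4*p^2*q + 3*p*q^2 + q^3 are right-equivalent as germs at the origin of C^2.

The Hessian of f at 0 has rank 0. Corank 2; j^3 = (p - q)*(5*p^2 - 14*p*q + 10*q^2) splits into three distinct lines over C (the quadratic factor has nonzero discriminant), so D_4. The Hessian of g at 0 has rank 0. Corank 2; j^3 = (p + q)*(2*p^2 + 2*p*q + q^2) splits into three distinct lines over C (the quadratic factor has nonzero discriminant), so D_4. Both have type D_4, hence right-equivalent.

Yes.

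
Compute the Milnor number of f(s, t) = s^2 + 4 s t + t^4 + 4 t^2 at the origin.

3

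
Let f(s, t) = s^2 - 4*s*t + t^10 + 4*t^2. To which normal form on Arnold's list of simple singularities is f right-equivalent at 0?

A9

The Hessian of f at 0 has rank 1. Corank 1: A-series; mu = 9 gives A_9.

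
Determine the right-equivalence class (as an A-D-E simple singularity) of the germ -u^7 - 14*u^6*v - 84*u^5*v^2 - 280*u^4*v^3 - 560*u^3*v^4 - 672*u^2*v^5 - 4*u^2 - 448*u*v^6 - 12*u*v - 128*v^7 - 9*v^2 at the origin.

The Hessian of f at 0 is [[-8, -12], [-12, -18]] with rank 1, so corank 1. A Groebner basis of the Jacobian ideal J(f) in C{u,v} is {v^6, u + 3*v/2}; counting standard monomials gives mu = 6. Corank 1: A-series; mu = 6 gives A_6.

A_{6}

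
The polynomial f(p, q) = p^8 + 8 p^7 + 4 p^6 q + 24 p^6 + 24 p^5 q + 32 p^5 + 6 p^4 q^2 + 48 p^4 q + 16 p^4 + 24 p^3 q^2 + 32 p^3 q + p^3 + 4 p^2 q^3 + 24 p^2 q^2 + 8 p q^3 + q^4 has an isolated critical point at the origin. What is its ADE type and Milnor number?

Type E_{6}, Milnor number mu = 6.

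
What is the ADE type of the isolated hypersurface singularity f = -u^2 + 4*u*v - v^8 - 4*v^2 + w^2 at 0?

A7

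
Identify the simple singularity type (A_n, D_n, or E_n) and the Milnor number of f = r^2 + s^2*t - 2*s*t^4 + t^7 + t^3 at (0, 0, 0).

Type D4, Milnor number mu = 4.

The Hessian of f at 0 has rank 1. Corank 2; j^3 = t*(s^2 + t^2) splits into three distinct lines over C (the quadratic factor has nonzero discriminant), so D_4.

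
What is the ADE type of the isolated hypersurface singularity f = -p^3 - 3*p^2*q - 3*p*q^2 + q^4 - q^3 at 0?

E6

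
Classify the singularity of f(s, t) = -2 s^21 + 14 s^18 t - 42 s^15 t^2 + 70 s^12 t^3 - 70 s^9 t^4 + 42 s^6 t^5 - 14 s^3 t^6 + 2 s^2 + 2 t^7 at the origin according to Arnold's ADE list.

The Hessian of f at 0 is [[4, 0], [0, 0]] with rank 1, so corank 1. A Groebner basis of the Jacobian ideal J(f) in C{s,t} is {t^6, s}; counting standard monomials gives mu = 6. Corank 1: A-series; mu = 6 gives A_6.

A_6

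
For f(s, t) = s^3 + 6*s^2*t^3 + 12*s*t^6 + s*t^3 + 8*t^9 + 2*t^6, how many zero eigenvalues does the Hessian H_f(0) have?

2

The Hessian at 0 is [[0, 0], [0, 0]] of rank 0; hence corank 2.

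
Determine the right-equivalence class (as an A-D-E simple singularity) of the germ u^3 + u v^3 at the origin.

E_7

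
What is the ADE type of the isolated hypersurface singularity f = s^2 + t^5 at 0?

A_{4}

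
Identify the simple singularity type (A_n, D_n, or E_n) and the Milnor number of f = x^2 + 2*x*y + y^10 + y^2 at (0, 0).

Type A_9, Milnor number mu = 9.

The Hessian of f at 0 has rank 1. Corank 1: A-series; mu = 9 gives A_9.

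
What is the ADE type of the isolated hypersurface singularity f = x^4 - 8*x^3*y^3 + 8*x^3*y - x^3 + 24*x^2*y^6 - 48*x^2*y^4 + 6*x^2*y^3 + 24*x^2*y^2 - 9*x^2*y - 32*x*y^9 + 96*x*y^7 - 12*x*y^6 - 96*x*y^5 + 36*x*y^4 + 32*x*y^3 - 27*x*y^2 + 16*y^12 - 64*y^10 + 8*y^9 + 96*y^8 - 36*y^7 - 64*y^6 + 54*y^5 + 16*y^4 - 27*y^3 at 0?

E6

The Hessian of f at 0 has rank 0. Corank 2; j^3 = -(x + 3*y)^3 is a perfect cube, so E-series; the 4-jet and mu = 6 give E_6.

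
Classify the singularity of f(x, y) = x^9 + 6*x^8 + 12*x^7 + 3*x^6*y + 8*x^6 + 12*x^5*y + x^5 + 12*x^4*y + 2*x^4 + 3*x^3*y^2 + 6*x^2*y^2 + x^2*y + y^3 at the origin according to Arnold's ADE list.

D_4

The Hessian of f at 0 has rank 0. Corank 2; j^3 = y*(x^2 + y^2) splits into three distinct lines over C (the quadratic factor has nonzero discriminant), so D_4.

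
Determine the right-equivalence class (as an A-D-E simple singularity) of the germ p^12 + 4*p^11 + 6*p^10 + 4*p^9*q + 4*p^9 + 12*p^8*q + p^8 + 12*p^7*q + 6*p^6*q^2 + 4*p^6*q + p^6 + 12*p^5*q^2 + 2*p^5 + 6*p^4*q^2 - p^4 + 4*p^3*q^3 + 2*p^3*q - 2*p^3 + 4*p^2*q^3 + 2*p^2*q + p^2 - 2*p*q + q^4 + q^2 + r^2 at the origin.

A_3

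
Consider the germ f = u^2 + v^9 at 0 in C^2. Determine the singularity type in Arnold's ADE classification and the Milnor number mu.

Type A_{8}, Milnor number mu = 8.

The Hessian of f at 0 is [[2, 0], [0, 0]] with rank 1, so corank 1. A Groebner basis of the Jacobian ideal J(f) in C{u,v} is {v^8, u}; counting standard monomials gives mu = 8. Corank 1: A-series; mu = 8 gives A_8.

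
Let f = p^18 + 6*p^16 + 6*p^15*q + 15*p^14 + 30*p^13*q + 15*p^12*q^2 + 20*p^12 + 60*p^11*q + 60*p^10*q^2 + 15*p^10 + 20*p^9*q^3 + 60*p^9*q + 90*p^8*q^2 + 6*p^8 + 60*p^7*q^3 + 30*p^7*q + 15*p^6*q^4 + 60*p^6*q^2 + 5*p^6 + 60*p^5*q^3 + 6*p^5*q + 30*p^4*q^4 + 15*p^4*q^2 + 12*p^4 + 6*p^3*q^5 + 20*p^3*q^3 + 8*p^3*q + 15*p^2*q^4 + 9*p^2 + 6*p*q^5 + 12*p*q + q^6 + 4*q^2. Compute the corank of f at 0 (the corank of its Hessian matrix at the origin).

1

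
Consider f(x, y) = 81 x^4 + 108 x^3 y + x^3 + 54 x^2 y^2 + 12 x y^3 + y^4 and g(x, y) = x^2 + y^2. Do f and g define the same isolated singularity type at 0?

No.

The Hessian of f at 0 is [[0, 0], [0, 0]] with rank 0, so corank 2. A Groebner basis of the Jacobian ideal J(f) in C{x,y} is {y^4, x*y^2 + y^3/9, x^2}; counting standard monomials gives mu = 6. Corank 2; j^3 = x^3 is a perfect cube, so E-series; the 4-jet and mu = 6 give E_6. The Hessian of g at 0 is [[2, 0], [0, 2]] with rank 2, so corank 0. A Groebner basis of the Jacobian ideal J(g) in C{x,y} is {x, y}; counting standard monomials gives mu = 1. Corank 0: nondegenerate Morse point, so A_1. f is E_6 but g is A_1, hence not right-equivalent.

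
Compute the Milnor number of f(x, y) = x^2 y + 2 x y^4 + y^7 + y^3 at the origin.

4

The Hessian of f at 0 is [[0, 0], [0, 0]] with rank 0, so corank 2. A Groebner basis of the Jacobian ideal J(f) in C{x,y} is {y^3, x^2 + 3*y^2, x*y}; counting standard monomials gives mu = 4. Corank 2; j^3 = y*(x^2 + y^2) splits into three distinct lines over C (the quadratic factor has nonzero discriminant), so D_4.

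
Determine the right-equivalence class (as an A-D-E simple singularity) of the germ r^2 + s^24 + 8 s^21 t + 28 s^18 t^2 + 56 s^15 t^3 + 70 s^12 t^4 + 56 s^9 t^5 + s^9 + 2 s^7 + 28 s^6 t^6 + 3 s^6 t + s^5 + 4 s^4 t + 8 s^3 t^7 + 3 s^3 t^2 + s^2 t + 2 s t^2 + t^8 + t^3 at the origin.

D9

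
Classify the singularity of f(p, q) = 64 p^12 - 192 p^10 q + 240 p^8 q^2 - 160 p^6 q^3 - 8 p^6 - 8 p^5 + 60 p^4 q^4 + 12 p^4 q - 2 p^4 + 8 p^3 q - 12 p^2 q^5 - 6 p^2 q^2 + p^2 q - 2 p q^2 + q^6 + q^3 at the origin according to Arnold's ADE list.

The Hessian of f at 0 is [[0, 0], [0, 0]] with rank 0, so corank 2. A Groebner basis of the Jacobian ideal J(f) in C{p,q} is {5*p^2/18 - 59*p*q/72 + q^4 - 19*q^3/36 + 13*q^2/24, p^3 + p^2/3 - p*q/12 + q^3/6 - q^2/4, p^2*q + p*q/2 - q^2/2, -p^2/9 + p*q^2 + 19*p*q/36 - 7*q^3/18 - 5*q^2/12}; counting standard monomials gives mu = 7. Corank 2; j^3 = q*(p - q)^2 has shape L^2 M (L != M), so D-series; mu = 7 gives D_7.

D_{7}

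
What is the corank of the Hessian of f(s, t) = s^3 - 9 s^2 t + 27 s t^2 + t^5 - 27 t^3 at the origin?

Hessian at 0 has rank 0.

2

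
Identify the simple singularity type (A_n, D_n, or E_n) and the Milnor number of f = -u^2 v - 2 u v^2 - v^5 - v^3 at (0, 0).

Type D6, Milnor number mu = 6.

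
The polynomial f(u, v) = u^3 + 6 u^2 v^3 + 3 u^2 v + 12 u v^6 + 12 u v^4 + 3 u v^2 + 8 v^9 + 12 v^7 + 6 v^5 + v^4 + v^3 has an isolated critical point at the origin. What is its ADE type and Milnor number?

The Hessian of f at 0 is [[0, 0], [0, 0]] with rank 0, so corank 2. A Groebner basis of the Jacobian ideal J(f) in C{u,v} is {v^3, u^2 + 2*u*v + v^2}; counting standard monomials gives mu = 6. Corank 2; j^3 = (u + v)^3 is a perfect cube, so E-series; the 4-jet and mu = 6 give E_6.

Type E_6, Milnor number mu = 6.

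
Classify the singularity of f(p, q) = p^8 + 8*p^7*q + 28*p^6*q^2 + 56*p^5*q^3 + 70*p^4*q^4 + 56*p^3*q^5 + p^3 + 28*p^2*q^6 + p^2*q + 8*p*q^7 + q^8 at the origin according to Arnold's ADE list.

The Hessian of f at 0 has rank 0. Corank 2; j^3 = p^2*(p + q) has shape L^2 M (L != M), so D-series; mu = 9 gives D_9.

D9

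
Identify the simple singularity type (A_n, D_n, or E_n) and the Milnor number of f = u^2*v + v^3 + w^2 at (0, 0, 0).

Type D_{4}, Milnor number mu = 4.

The Hessian of f at 0 has rank 1. Corank 2; j^3 = v*(u^2 + v^2) splits into three distinct lines over C (the quadratic factor has nonzero discriminant), so D_4.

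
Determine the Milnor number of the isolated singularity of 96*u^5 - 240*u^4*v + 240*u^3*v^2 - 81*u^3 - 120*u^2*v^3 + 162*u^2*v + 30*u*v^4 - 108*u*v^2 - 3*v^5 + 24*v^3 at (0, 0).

8

The Hessian of f at 0 has rank 0. Corank 2; j^3 = -3*(3*u - 2*v)^3 is a perfect cube, so E-series; the 5-jet and mu = 8 give E_8.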